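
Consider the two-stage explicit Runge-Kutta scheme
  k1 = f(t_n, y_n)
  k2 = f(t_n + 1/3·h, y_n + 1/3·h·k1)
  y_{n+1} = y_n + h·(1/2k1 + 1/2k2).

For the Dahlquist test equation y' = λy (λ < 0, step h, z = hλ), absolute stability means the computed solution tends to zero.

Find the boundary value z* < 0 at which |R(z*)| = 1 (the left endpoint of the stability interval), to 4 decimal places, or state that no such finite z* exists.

z* = -6.0000.

With y'=λy (z=hλ):
  k1=λy_n ⇒ h·k1=z·y_n;  k2=λ(1+1/3z)y_n ⇒ h·k2=z(1+1/3z)y_n
  y_{n+1}/y_n = 1 + 1/2z + 1/2z(1+1/3z) = 1 + z + 1/6z²
  R(z) = 1 + z + 1/6z².

Need |R(x)|<1, x<0.
x=-0.78: |R|=0.3214
R=1: x+1/6x²=0 ⇒ x=−6=-6.0000; min R=1−1/(4·1/6)=-0.5000>−1
Confirm numerically:
  x=-5.723: |R|=0.73579 <1
  x=-5.537: |R|=0.57273 <1
  x=-3.973: |R|=0.34221 <1
  x=-3.066: |R|=0.49927 <1
  x=-6.589: |R|=1.64682 >1
  x=-6.504: |R|=1.54634 >1
Stable set (-6.0000, 0).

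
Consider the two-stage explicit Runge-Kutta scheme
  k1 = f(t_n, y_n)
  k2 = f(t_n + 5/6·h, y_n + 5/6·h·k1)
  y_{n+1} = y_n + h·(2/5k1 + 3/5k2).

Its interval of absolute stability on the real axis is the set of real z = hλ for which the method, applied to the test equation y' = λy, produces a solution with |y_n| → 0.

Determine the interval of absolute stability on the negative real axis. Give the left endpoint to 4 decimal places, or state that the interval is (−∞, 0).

On y'=λy, z=hλ:
  k1=λy_n ⇒ h·k1=z·y_n;  k2=λ(1+5/6z)y_n ⇒ h·k2=z(1+5/6z)y_n
  y_{n+1}/y_n = 1 + 2/5z + 3/5z(1+5/6z) = 1 + z + 1/2z²
  R(z) = 1 + z + 1/2z².

Find x<0 with |R(x)|<1.
x=-0.49: |R|=0.6300
R=1: x+1/2x²=0 ⇒ x=−2=-2.0000; min R=1−1/(4·1/2)=0.5000>−1
Confirm numerically:
  x=-1.881: |R|=0.88808 <1
  x=-1.808: |R|=0.82643 <1
  x=-1.182: |R|=0.51656 <1
  x=-2.557: |R|=1.71212 >1
  x=-2.506: |R|=1.63402 >1
  x=-2.089: |R|=1.09296 >1
Interval (-2.0000, 0).

(-2.0000, 0).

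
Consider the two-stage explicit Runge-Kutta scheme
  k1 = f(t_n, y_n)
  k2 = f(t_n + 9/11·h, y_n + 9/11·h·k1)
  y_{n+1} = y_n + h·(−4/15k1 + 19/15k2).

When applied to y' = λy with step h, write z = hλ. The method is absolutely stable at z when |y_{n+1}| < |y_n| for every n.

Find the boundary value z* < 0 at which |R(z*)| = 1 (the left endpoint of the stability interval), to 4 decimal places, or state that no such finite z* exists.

Set f=λy, z=hλ:
  k1=λy_n ⇒ h·k1=z·y_n;  k2=λ(1+9/11z)y_n ⇒ h·k2=z(1+9/11z)y_n
  y_{n+1}/y_n = 1 − 4/15z + 19/15z(1+9/11z) = 1 + z + 57/55z²
  so R(z) = 1 + z + 57/55z².

Need |R(x)|<1, x<0.
x=-1.29: |R|=1.4346
R=1: x+57/55x²=0 ⇒ x=−55/57=-0.9649; min R=1−1/(4·57/55)=0.7588>−1
Confirm numerically:
  x=-0.863: |R|=0.90885 <1
  x=-0.861: |R|=0.90728 <1
  x=-0.518: |R|=0.76008 <1
  x=-0.435: |R|=0.76111 <1
  x=-1.358: |R|=1.55322 >1
  x=-1.355: |R|=1.54779 >1
  x=-1.063: |R|=1.10806 >1
Stable set (-0.9649, 0).

left endpoint -0.9649.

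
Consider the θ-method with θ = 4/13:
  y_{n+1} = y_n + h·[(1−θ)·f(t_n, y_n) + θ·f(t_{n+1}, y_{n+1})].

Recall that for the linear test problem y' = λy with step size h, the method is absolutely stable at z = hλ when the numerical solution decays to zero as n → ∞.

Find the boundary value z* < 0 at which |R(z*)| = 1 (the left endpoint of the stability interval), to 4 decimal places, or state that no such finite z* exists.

Set f=λy, z=hλ:
  y_{n+1} = y_n + z·[9/13·y_n + 4/13·y_{n+1}] ⇒ (1 − 4/13z)y_{n+1} = (1 + 9/13z)y_n
  ⇒ R(z) = (1 + 9/13z)/(1 − 4/13z).

Boundary: |R(x)|=1, x<0.
x=-0.38: |R|=0.6598
R=−1: 1+9/13x = −1+4/13x ⇒ -5/13x=2 ⇒ x=2/(-5/13)=-5.2000
Confirm numerically:
  x=-4.714: |R|=0.92372 <1
  x=-3.348: |R|=0.64914 <1
  x=-3.134: |R|=0.59547 <1
  x=-3.120: |R|=0.59184 <1
  x=-5.289: |R|=1.01303 >1
  x=-5.286: |R|=1.01259 >1
So |R|<1 on (-5.2000, 0).

left endpoint -5.2000.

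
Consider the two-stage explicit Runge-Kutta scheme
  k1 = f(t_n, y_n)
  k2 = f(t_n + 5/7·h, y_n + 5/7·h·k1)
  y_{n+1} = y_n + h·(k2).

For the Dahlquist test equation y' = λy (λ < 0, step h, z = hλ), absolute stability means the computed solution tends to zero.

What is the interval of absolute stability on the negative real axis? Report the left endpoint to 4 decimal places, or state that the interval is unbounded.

(-1.4000, 0).

With y'=λy (z=hλ):
  k1=λy_n ⇒ h·k1=z·y_n;  k2=λ(1+5/7z)y_n ⇒ h·k2=z(1+5/7z)y_n
  y_{n+1}/y_n = 1 + z(1+5/7z) = 1 + z + 5/7z²
  ⇒ R(z) = 1 + z + 5/7z².

Boundary: |R(x)|=1, x<0.
x=-0.42: |R|=0.7060
R=1: x+5/7x²=0 ⇒ x=−7/5=-1.4000; min R=1−1/(4·5/7)=0.6500>−1
Confirm numerically:
  x=-1.096: |R|=0.76201 <1
  x=-0.827: |R|=0.66152 <1
  x=-0.775: |R|=0.65402 <1
  x=-0.610: |R|=0.65579 <1
  x=-1.916: |R|=1.70618 >1
  x=-1.539: |R|=1.15280 >1
Stable set (-1.4000, 0).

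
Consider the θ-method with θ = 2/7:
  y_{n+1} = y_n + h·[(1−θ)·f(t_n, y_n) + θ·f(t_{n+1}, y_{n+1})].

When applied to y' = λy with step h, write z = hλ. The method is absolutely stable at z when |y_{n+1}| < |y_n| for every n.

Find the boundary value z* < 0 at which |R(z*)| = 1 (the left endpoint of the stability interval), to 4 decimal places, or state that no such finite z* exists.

Test eqn y'=λy, z=hλ:
  y_{n+1} = y_n + z·[5/7·y_n + 2/7·y_{n+1}] ⇒ (1 − 2/7z)y_{n+1} = (1 + 5/7z)y_n
  R(z) = (1 + 5/7z)/(1 − 2/7z).

Solve |R(x)|<1 on ℝ⁻.
x=-1.34: |R|=0.0310
R=−1: 1+5/7x = −1+2/7x ⇒ -3/7x=2 ⇒ x=2/(-3/7)=-4.6667
Confirm numerically:
  x=-4.565: |R|=0.98109 <1
  x=-3.653: |R|=0.78743 <1
  x=-3.215: |R|=0.67573 <1
  x=-2.981: |R|=0.60986 <1
  x=-5.246: |R|=1.09936 >1
  x=-5.055: |R|=1.06809 >1
  x=-4.985: |R|=1.05628 >1
So |R|<1 on (-4.6667, 0).

left endpoint -4.6667.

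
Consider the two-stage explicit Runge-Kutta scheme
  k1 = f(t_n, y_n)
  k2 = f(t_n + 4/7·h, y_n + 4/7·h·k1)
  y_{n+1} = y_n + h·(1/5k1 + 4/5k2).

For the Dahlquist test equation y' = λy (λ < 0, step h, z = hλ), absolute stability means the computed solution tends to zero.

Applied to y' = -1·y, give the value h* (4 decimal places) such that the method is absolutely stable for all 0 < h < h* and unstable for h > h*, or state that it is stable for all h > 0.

Set f=λy, z=hλ:
  k1=λy_n ⇒ h·k1=z·y_n;  k2=λ(1+4/7z)y_n ⇒ h·k2=z(1+4/7z)y_n
  y_{n+1}/y_n = 1 + 1/5z + 4/5z(1+4/7z) = 1 + z + 16/35z²
  R(z) = 1 + z + 16/35z².

Solve |R(x)|<1 on ℝ⁻.
x=-0.34: |R|=0.7128
R=1: x+16/35x²=0 ⇒ x=−35/16=-2.1875; min R=1−1/(4·16/35)=0.4531>−1
Confirm numerically:
  x=-1.325: |R|=0.47757 <1
  x=-1.118: |R|=0.45339 <1
  x=-0.923: |R|=0.46645 <1
  x=-2.733: |R|=1.68153 >1
  x=-2.270: |R|=1.08561 >1
  x=-2.239: |R|=1.05271 >1
Interval (-2.1875, 0).

(-2.1875,0); λ=-1 ⇒ h* = (35/16)/1 = 2.1875.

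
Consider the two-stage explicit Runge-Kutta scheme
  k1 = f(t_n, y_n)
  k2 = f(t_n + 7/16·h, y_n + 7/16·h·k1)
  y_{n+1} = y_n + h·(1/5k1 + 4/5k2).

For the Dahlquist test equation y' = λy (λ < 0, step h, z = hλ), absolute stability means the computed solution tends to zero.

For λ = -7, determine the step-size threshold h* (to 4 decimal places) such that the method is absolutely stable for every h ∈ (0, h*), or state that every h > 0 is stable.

(-2.8571,0); λ=-7 ⇒ h* = (20/7)/7 = 0.4082.

Set f=λy, z=hλ:
  k1=λy_n ⇒ h·k1=z·y_n;  k2=λ(1+7/16z)y_n ⇒ h·k2=z(1+7/16z)y_n
  y_{n+1}/y_n = 1 + 1/5z + 4/5z(1+7/16z) = 1 + z + 7/20z²
  ⇒ R(z) = 1 + z + 7/20z².

Boundary: |R(x)|=1, x<0.
x=-1.46: |R|=0.2861
R=1: x+7/20x²=0 ⇒ x=−20/7=-2.8571; min R=1−1/(4·7/20)=0.2857>−1
Confirm numerically:
  x=-2.417: |R|=0.62766 <1
  x=-2.310: |R|=0.55763 <1
  x=-1.293: |R|=0.29215 <1
  x=-3.432: |R|=1.69052 >1
  x=-3.001: |R|=1.15110 >1
So |R|<1 on (-2.8571, 0).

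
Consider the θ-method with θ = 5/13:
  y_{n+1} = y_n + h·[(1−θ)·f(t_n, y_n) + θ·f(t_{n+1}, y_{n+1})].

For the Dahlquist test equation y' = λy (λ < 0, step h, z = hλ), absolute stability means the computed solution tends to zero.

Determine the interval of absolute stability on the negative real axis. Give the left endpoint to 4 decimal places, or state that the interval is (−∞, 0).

Set f=λy, z=hλ:
  y_{n+1} = y_n + z·[8/13·y_n + 5/13·y_{n+1}] ⇒ (1 − 5/13z)y_{n+1} = (1 + 8/13z)y_n
  so R(z) = (1 + 8/13z)/(1 − 5/13z).

Solve |R(x)|<1 on ℝ⁻.
x=-1.69: |R|=0.0242
R=−1: 1+8/13x = −1+5/13x ⇒ -3/13x=2 ⇒ x=2/(-3/13)=-8.6667
Confirm numerically:
  x=-7.595: |R|=0.93693 <1
  x=-5.600: |R|=0.77561 <1
  x=-4.387: |R|=0.63249 <1
  x=-4.155: |R|=0.59926 <1
  x=-8.975: |R|=1.01598 >1
  x=-8.958: |R|=1.01512 >1
  x=-8.903: |R|=1.01233 >1
So |R|<1 on (-8.6667, 0).

z∈(-8.6667,0).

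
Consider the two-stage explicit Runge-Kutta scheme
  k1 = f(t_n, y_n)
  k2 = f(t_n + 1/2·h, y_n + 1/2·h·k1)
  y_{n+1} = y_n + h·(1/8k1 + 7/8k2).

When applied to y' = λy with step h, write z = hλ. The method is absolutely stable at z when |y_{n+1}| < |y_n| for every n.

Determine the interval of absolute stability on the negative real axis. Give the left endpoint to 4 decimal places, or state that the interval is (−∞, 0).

z∈(-2.2857,0).

Test eqn y'=λy, z=hλ:
  k1=λy_n ⇒ h·k1=z·y_n;  k2=λ(1+1/2z)y_n ⇒ h·k2=z(1+1/2z)y_n
  y_{n+1}/y_n = 1 + 1/8z + 7/8z(1+1/2z) = 1 + z + 7/16z²
  ⇒ R(z) = 1 + z + 7/16z².

Boundary: |R(x)|=1, x<0.
x=-1.72: |R|=0.5743
R=1: x+7/16x²=0 ⇒ x=−16/7=-2.2857; min R=1−1/(4·7/16)=0.4286>−1
Confirm numerically:
  x=-2.021: |R|=0.76594 <1
  x=-1.974: |R|=0.73080 <1
  x=-1.827: |R|=0.63334 <1
  x=-2.799: |R|=1.62855 >1
  x=-2.699: |R|=1.48801 >1
Stable set (-2.2857, 0).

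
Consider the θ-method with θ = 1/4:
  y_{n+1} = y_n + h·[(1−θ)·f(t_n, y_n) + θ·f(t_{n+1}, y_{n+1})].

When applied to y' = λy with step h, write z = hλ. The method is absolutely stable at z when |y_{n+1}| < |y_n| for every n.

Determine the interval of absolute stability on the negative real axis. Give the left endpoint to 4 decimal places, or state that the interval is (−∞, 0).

(-4.0000, 0).

Set f=λy, z=hλ:
  y_{n+1} = y_n + z·[3/4·y_n + 1/4·y_{n+1}] ⇒ (1 − 1/4z)y_{n+1} = (1 + 3/4z)y_n
  ⇒ R(z) = (1 + 3/4z)/(1 − 1/4z).

Solve |R(x)|<1 on ℝ⁻.
x=-0.49: |R|=0.5635
R=−1: 1+3/4x = −1+1/4x ⇒ -1/2x=2 ⇒ x=2/(-1/2)=-4.0000
Confirm numerically:
  x=-3.777: |R|=0.94265 <1
  x=-3.764: |R|=0.93921 <1
  x=-3.135: |R|=0.75753 <1
  x=-3.131: |R|=0.75628 <1
  x=-4.584: |R|=1.13607 >1
  x=-4.510: |R|=1.11986 >1
  x=-4.071: |R|=1.01759 >1
Stable set (-4.0000, 0).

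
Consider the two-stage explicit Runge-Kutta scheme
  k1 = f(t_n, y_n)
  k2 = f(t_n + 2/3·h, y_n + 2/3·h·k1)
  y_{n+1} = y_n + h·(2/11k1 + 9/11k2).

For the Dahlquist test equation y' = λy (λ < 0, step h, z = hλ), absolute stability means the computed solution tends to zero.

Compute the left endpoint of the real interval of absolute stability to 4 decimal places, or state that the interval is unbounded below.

With y'=λy (z=hλ):
  k1=λy_n ⇒ h·k1=z·y_n;  k2=λ(1+2/3z)y_n ⇒ h·k2=z(1+2/3z)y_n
  y_{n+1}/y_n = 1 + 2/11z + 9/11z(1+2/3z) = 1 + z + 6/11z²
  ⇒ R(z) = 1 + z + 6/11z².

Boundary: |R(x)|=1, x<0.
x=-0.93: |R|=0.5418
R=1: x+6/11x²=0 ⇒ x=−11/6=-1.8333; min R=1−1/(4·6/11)=0.5417>−1
Confirm numerically:
  x=-1.698: |R|=0.87466 <1
  x=-1.587: |R|=0.78676 <1
  x=-1.535: |R|=0.75021 <1
  x=-2.399: |R|=1.74020 >1
  x=-2.119: |R|=1.33018 >1
  x=-1.967: |R|=1.14341 >1
So |R|<1 on (-1.8333, 0).

left endpoint -1.8333.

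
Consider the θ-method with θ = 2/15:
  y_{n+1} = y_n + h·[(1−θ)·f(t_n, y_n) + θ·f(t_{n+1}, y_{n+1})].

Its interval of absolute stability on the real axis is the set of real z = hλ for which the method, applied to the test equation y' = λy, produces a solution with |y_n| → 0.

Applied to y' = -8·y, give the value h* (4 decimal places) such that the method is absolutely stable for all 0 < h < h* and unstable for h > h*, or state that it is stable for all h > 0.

(-2.7273,0); λ=-8 ⇒ h* = (30/11)/8 = 0.3409.

With y'=λy (z=hλ):
  y_{n+1} = y_n + z·[13/15·y_n + 2/15·y_{n+1}] ⇒ (1 − 2/15z)y_{n+1} = (1 + 13/15z)y_n
  ⇒ R(z) = (1 + 13/15z)/(1 − 2/15z).

Find x<0 with |R(x)|<1.
x=-0.68: |R|=0.3765
R=−1: 1+13/15x = −1+2/15x ⇒ -11/15x=2 ⇒ x=2/(-11/15)=-2.7273
Confirm numerically:
  x=-2.654: |R|=0.96031 <1
  x=-2.278: |R|=0.74729 <1
  x=-1.966: |R|=0.55768 <1
  x=-1.600: |R|=0.31868 <1
  x=-3.274: |R|=1.27910 >1
  x=-3.102: |R|=1.19440 >1
  x=-3.005: |R|=1.14541 >1
Stable set (-2.7273, 0).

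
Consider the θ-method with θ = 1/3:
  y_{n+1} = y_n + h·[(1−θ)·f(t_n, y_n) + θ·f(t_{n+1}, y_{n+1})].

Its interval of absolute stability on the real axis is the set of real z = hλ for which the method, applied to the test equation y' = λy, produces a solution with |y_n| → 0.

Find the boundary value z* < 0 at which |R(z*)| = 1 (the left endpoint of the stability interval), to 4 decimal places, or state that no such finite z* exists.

left endpoint -6.0000.

Set f=λy, z=hλ:
  y_{n+1} = y_n + z·[2/3·y_n + 1/3·y_{n+1}] ⇒ (1 − 1/3z)y_{n+1} = (1 + 2/3z)y_n
  ⇒ R(z) = (1 + 2/3z)/(1 − 1/3z).

Need |R(x)|<1, x<0.
x=-1.6: |R|=0.0435
R=−1: 1+2/3x = −1+1/3x ⇒ -1/3x=2 ⇒ x=2/(-1/3)=-6.0000
Confirm numerically:
  x=-4.019: |R|=0.71777 <1
  x=-3.701: |R|=0.65692 <1
  x=-3.666: |R|=0.64986 <1
  x=-2.416: |R|=0.33826 <1
  x=-6.356: |R|=1.03805 >1
  x=-6.203: |R|=1.02206 >1
Stable set (-6.0000, 0).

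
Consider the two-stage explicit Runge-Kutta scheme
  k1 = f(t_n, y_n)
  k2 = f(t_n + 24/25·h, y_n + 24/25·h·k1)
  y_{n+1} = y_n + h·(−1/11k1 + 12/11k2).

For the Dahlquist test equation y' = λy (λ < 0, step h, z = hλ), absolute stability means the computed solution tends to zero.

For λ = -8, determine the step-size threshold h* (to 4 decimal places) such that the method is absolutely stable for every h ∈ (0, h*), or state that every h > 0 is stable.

(-0.9549,0); λ=-8 ⇒ h* = (275/288)/8 = 0.1194.

On y'=λy, z=hλ:
  k1=λy_n ⇒ h·k1=z·y_n;  k2=λ(1+24/25z)y_n ⇒ h·k2=z(1+24/25z)y_n
  y_{n+1}/y_n = 1 − 1/11z + 12/11z(1+24/25z) = 1 + z + 288/275z²
  R(z) = 1 + z + 288/275z².

Find x<0 with |R(x)|<1.
x=-0.81: |R|=0.8771
R=1: x+288/275x²=0 ⇒ x=−275/288=-0.9549; min R=1−1/(4·288/275)=0.7613>−1
Confirm numerically:
  x=-0.907: |R|=0.95454 <1
  x=-0.647: |R|=0.79140 <1
  x=-0.605: |R|=0.77833 <1
  x=-0.458: |R|=0.76168 <1
  x=-1.131: |R|=1.20863 >1
  x=-1.074: |R|=1.13400 >1
Interval (-0.9549, 0).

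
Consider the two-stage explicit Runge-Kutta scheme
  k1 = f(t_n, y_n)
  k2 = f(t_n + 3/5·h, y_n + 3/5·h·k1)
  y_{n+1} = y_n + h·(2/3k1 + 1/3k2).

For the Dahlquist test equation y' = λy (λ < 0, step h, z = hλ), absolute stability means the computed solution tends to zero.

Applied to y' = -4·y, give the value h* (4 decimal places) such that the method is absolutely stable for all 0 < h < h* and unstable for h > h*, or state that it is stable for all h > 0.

(-5.0000,0); λ=-4 ⇒ h* = (5)/4 = 1.2500.

Set f=λy, z=hλ:
  k1=λy_n ⇒ h·k1=z·y_n;  k2=λ(1+3/5z)y_n ⇒ h·k2=z(1+3/5z)y_n
  y_{n+1}/y_n = 1 + 2/3z + 1/3z(1+3/5z) = 1 + z + 1/5z²
  R(z) = 1 + z + 1/5z².

Boundary: |R(x)|=1, x<0.
x=-0.53: |R|=0.5262
R=1: x+1/5x²=0 ⇒ x=−5=-5.0000; min R=1−1/(4·1/5)=-0.2500>−1
Confirm numerically:
  x=-4.368: |R|=0.44788 <1
  x=-3.837: |R|=0.10751 <1
  x=-2.393: |R|=0.24771 <1
  x=-5.434: |R|=1.47167 >1
  x=-5.347: |R|=1.37108 >1
  x=-5.104: |R|=1.10616 >1
Stable set (-5.0000, 0).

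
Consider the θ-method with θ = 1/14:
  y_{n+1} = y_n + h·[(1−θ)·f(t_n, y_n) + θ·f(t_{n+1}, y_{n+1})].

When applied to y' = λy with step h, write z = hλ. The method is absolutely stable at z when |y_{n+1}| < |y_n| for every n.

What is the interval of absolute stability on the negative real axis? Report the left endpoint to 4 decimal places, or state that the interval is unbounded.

With y'=λy (z=hλ):
  y_{n+1} = y_n + z·[13/14·y_n + 1/14·y_{n+1}] ⇒ (1 − 1/14z)y_{n+1} = (1 + 13/14z)y_n
  so R(z) = (1 + 13/14z)/(1 − 1/14z).

Solve |R(x)|<1 on ℝ⁻.
x=-0.41: |R|=0.6017
R=−1: 1+13/14x = −1+1/14x ⇒ -6/7x=2 ⇒ x=2/(-6/7)=-2.3333
Confirm numerically:
  x=-1.925: |R|=0.69231 <1
  x=-1.787: |R|=0.58472 <1
  x=-1.495: |R|=0.35076 <1
  x=-2.642: |R|=1.22257 >1
  x=-2.540: |R|=1.14994 >1
  x=-2.423: |R|=1.06552 >1
Interval (-2.3333, 0).

z∈(-2.3333,0).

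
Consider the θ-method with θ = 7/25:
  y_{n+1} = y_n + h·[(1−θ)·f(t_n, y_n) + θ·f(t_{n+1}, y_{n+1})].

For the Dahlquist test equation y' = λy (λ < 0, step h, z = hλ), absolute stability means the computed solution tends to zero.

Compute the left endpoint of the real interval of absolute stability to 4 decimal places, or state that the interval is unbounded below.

On y'=λy, z=hλ:
  y_{n+1} = y_n + z·[18/25·y_n + 7/25·y_{n+1}] ⇒ (1 − 7/25z)y_{n+1} = (1 + 18/25z)y_n
  Hence R(z) = (1 + 18/25z)/(1 − 7/25z).

Boundary: |R(x)|=1, x<0.
x=-1.26: |R|=0.0686
R=−1: 1+18/25x = −1+7/25x ⇒ -11/25x=2 ⇒ x=2/(-11/25)=-4.5455
Confirm numerically:
  x=-4.164: |R|=0.92251 <1
  x=-3.071: |R|=0.65118 <1
  x=-2.315: |R|=0.40456 <1
  x=-4.929: |R|=1.07090 >1
  x=-4.732: |R|=1.03530 >1
  x=-4.684: |R|=1.02637 >1
Interval (-4.5455, 0).

left endpoint -4.5455.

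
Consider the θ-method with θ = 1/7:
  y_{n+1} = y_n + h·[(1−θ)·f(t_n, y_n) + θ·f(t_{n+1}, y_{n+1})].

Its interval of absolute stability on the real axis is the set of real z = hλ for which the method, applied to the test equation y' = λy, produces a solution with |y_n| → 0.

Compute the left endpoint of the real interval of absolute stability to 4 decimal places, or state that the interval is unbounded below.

z* = -2.8000.

Test eqn y'=λy, z=hλ:
  y_{n+1} = y_n + z·[6/7·y_n + 1/7·y_{n+1}] ⇒ (1 − 1/7z)y_{n+1} = (1 + 6/7z)y_n
  ⇒ R(z) = (1 + 6/7z)/(1 − 1/7z).

Solve |R(x)|<1 on ℝ⁻.
x=-0.96: |R|=0.1558
R=−1: 1+6/7x = −1+1/7x ⇒ -5/7x=2 ⇒ x=2/(-5/7)=-2.8000
Confirm numerically:
  x=-2.764: |R|=0.98156 <1
  x=-2.760: |R|=0.97951 <1
  x=-2.428: |R|=0.80272 <1
  x=-1.794: |R|=0.42802 <1
  x=-3.150: |R|=1.17241 >1
  x=-3.032: |R|=1.11563 >1
  x=-2.853: |R|=1.02690 >1
So |R|<1 on (-2.8000, 0).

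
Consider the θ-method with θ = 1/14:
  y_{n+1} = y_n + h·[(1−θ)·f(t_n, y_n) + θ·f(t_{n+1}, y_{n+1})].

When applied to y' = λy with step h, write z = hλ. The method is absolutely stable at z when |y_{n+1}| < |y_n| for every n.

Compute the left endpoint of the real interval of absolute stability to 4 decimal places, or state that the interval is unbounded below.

Set f=λy, z=hλ:
  y_{n+1} = y_n + z·[13/14·y_n + 1/14·y_{n+1}] ⇒ (1 − 1/14z)y_{n+1} = (1 + 13/14z)y_n
  so R(z) = (1 + 13/14z)/(1 − 1/14z).

Need |R(x)|<1, x<0.
x=-0.81: |R|=0.2343
R=−1: 1+13/14x = −1+1/14x ⇒ -6/7x=2 ⇒ x=2/(-6/7)=-2.3333
Confirm numerically:
  x=-2.122: |R|=0.84270 <1
  x=-1.471: |R|=0.33114 <1
  x=-1.040: |R|=0.03191 <1
  x=-1.028: |R|=0.04232 <1
  x=-2.912: |R|=1.41060 >1
  x=-2.834: |R|=1.35690 >1
Stable set (-2.3333, 0).

z* = -2.3333.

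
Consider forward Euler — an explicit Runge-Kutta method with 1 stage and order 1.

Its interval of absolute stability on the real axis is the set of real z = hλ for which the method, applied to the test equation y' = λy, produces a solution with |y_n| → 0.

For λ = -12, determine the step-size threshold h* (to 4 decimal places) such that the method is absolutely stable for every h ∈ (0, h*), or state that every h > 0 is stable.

(-2.0000,0); λ=-12 ⇒ h* = 0.1667.

Set f=λy, z=hλ:
  order 1, 1-stage ⇒ R(z)=1+z
  (e.g. R(-1.09)=-0.09000, |R|=0.09000)

Solve |R(x)|<1 on ℝ⁻.
x=-1.09: |R|=0.0900
|R(-1.6)|=0.6000 |R(-1.32)|=0.3200 |R(-0.59)|=0.4100
Bisect:
  x_lo=-2.6227 |R|=1.6227  x_hi=-0.0549 |R|=0.9451
  mid=-1.33878 |R|=0.33878 →hi
  mid=-1.98073 |R|=0.98073 →hi
  mid=-2.30171 |R|=1.30171 →lo
  mid=-2.14122 |R|=1.14122 →lo
  mid=-2.06098 |R|=1.06098 →lo
  mid=-2.02086 |R|=1.02086 →lo
  mid=-2.00079 |R|=1.00079 →lo
  mid=-1.99076 |R|=0.99076 →hi
  mid=-1.99578 |R|=0.99578 →hi
  ...
  [-2.00001,-1.99985] ⇒ x*=-2.0000
Interval (-2.0000, 0).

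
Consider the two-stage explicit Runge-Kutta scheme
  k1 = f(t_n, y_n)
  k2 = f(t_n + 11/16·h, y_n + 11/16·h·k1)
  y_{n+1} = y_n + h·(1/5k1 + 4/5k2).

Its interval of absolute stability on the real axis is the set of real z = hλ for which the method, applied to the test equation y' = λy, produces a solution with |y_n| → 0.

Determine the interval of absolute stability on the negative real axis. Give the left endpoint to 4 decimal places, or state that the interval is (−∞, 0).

With y'=λy (z=hλ):
  k1=λy_n ⇒ h·k1=z·y_n;  k2=λ(1+11/16z)y_n ⇒ h·k2=z(1+11/16z)y_n
  y_{n+1}/y_n = 1 + 1/5z + 4/5z(1+11/16z) = 1 + z + 11/20z²
  so R(z) = 1 + z + 11/20z².

Solve |R(x)|<1 on ℝ⁻.
x=-1.25: |R|=0.6094
R=1: x+11/20x²=0 ⇒ x=−20/11=-1.8182; min R=1−1/(4·11/20)=0.5455>−1
Confirm numerically:
  x=-1.406: |R|=0.68126 <1
  x=-1.136: |R|=0.57377 <1
  x=-0.979: |R|=0.54814 <1
  x=-2.269: |R|=1.56260 >1
  x=-2.068: |R|=1.28414 >1
Stable set (-1.8182, 0).

(-1.8182, 0).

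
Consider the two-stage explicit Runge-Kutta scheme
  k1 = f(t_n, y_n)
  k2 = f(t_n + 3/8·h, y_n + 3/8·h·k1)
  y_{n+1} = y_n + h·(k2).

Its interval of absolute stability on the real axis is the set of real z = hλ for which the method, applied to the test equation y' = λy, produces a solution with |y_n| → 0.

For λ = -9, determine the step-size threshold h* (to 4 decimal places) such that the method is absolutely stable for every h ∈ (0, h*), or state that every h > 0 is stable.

(-2.6667,0); λ=-9 ⇒ h* = (8/3)/9 = 0.2963.

Set f=λy, z=hλ:
  k1=λy_n ⇒ h·k1=z·y_n;  k2=λ(1+3/8z)y_n ⇒ h·k2=z(1+3/8z)y_n
  y_{n+1}/y_n = 1 + z(1+3/8z) = 1 + z + 3/8z²
  Hence R(z) = 1 + z + 3/8z².

Boundary: |R(x)|=1, x<0.
x=-0.39: |R|=0.6670
R=1: x+3/8x²=0 ⇒ x=−8/3=-2.6667; min R=1−1/(4·3/8)=0.3333>−1
Confirm numerically:
  x=-2.618: |R|=0.95222 <1
  x=-1.950: |R|=0.47594 <1
  x=-1.922: |R|=0.46328 <1
  x=-3.261: |R|=1.72680 >1
  x=-3.242: |R|=1.69946 >1
  x=-2.764: |R|=1.10089 >1
Interval (-2.6667, 0).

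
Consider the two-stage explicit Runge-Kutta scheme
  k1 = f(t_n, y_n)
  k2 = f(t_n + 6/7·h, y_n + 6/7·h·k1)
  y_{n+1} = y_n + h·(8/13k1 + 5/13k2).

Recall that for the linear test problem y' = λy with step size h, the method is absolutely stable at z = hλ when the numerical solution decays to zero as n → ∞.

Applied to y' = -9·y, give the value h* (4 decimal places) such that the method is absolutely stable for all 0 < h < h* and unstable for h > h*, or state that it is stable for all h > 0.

On y'=λy, z=hλ:
  k1=λy_n ⇒ h·k1=z·y_n;  k2=λ(1+6/7z)y_n ⇒ h·k2=z(1+6/7z)y_n
  y_{n+1}/y_n = 1 + 8/13z + 5/13z(1+6/7z) = 1 + z + 30/91z²
  R(z) = 1 + z + 30/91z².

Need |R(x)|<1, x<0.
x=-1.09: |R|=0.3017
R=1: x+30/91x²=0 ⇒ x=−91/30=-3.0333; min R=1−1/(4·30/91)=0.2417>−1
Confirm numerically:
  x=-2.460: |R|=0.53503 <1
  x=-2.450: |R|=0.52885 <1
  x=-1.719: |R|=0.25516 <1
  x=-1.223: |R|=0.27010 <1
  x=-3.553: |R|=1.60870 >1
  x=-3.376: |R|=1.38138 >1
So |R|<1 on (-3.0333, 0).

(-3.0333,0); λ=-9 ⇒ h* = (91/30)/9 = 0.3370.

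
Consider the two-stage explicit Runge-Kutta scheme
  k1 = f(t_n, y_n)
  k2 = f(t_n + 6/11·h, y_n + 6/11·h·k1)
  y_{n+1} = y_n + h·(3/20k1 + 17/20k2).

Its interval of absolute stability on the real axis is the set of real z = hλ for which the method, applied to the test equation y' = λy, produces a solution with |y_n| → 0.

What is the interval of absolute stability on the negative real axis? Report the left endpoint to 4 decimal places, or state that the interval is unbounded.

Set f=λy, z=hλ:
  k1=λy_n ⇒ h·k1=z·y_n;  k2=λ(1+6/11z)y_n ⇒ h·k2=z(1+6/11z)y_n
  y_{n+1}/y_n = 1 + 3/20z + 17/20z(1+6/11z) = 1 + z + 51/110z²
  ⇒ R(z) = 1 + z + 51/110z².

Boundary: |R(x)|=1, x<0.
x=-0.84: |R|=0.4871
R=1: x+51/110x²=0 ⇒ x=−110/51=-2.1569; min R=1−1/(4·51/110)=0.4608>−1
Confirm numerically:
  x=-2.047: |R|=0.89573 <1
  x=-1.273: |R|=0.47834 <1
  x=-1.149: |R|=0.46309 <1
  x=-1.085: |R|=0.46080 <1
  x=-2.703: |R|=1.68442 >1
  x=-2.180: |R|=1.02339 >1
So |R|<1 on (-2.1569, 0).

(-2.1569, 0).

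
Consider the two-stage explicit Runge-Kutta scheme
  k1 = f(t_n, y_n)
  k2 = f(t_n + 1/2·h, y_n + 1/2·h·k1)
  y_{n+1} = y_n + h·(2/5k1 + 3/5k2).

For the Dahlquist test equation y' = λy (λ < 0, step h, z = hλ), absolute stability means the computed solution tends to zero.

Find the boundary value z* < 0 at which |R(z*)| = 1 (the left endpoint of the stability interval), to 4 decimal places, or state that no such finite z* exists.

On y'=λy, z=hλ:
  k1=λy_n ⇒ h·k1=z·y_n;  k2=λ(1+1/2z)y_n ⇒ h·k2=z(1+1/2z)y_n
  y_{n+1}/y_n = 1 + 2/5z + 3/5z(1+1/2z) = 1 + z + 3/10z²
  Hence R(z) = 1 + z + 3/10z².

Need |R(x)|<1, x<0.
x=-0.7: |R|=0.4470
R=1: x+3/10x²=0 ⇒ x=−10/3=-3.3333; min R=1−1/(4·3/10)=0.1667>−1
Confirm numerically:
  x=-3.094: |R|=0.77785 <1
  x=-2.896: |R|=0.62004 <1
  x=-1.687: |R|=0.16679 <1
  x=-1.537: |R|=0.17171 <1
  x=-3.673: |R|=1.37428 >1
  x=-3.542: |R|=1.22173 >1
  x=-3.472: |R|=1.14444 >1
So |R|<1 on (-3.3333, 0).

left endpoint -3.3333.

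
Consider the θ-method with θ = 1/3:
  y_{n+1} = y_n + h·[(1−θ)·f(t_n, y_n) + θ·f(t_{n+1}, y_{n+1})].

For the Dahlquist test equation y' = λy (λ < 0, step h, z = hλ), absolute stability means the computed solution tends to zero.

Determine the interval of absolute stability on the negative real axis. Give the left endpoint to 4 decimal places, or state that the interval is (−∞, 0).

z∈(-6.0000,0).

On y'=λy, z=hλ:
  y_{n+1} = y_n + z·[2/3·y_n + 1/3·y_{n+1}] ⇒ (1 − 1/3z)y_{n+1} = (1 + 2/3z)y_n
  ⇒ R(z) = (1 + 2/3z)/(1 − 1/3z).

Boundary: |R(x)|=1, x<0.
x=-0.61: |R|=0.4931
R=−1: 1+2/3x = −1+1/3x ⇒ -1/3x=2 ⇒ x=2/(-1/3)=-6.0000
Confirm numerically:
  x=-5.561: |R|=0.94872 <1
  x=-3.976: |R|=0.70986 <1
  x=-3.726: |R|=0.66191 <1
  x=-3.482: |R|=0.61154 <1
  x=-6.457: |R|=1.04832 >1
  x=-6.378: |R|=1.04031 >1
  x=-6.275: |R|=1.02965 >1
Stable set (-6.0000, 0).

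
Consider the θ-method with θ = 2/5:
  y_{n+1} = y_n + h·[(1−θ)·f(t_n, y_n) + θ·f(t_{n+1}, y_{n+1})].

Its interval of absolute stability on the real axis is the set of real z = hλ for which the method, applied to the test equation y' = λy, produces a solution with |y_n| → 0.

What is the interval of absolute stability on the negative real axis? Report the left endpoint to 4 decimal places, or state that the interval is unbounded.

(-10.0000, 0).

Set f=λy, z=hλ:
  y_{n+1} = y_n + z·[3/5·y_n + 2/5·y_{n+1}] ⇒ (1 − 2/5z)y_{n+1} = (1 + 3/5z)y_n
  R(z) = (1 + 3/5z)/(1 − 2/5z).

Boundary: |R(x)|=1, x<0.
x=-0.37: |R|=0.6777
R=−1: 1+3/5x = −1+2/5x ⇒ -1/5x=2 ⇒ x=2/(-1/5)=-10.0000
Confirm numerically:
  x=-8.719: |R|=0.94291 <1
  x=-7.593: |R|=0.88076 <1
  x=-6.978: |R|=0.84058 <1
  x=-10.593: |R|=1.02265 >1
  x=-10.207: |R|=1.00815 >1
  x=-10.085: |R|=1.00338 >1
Stable set (-10.0000, 0).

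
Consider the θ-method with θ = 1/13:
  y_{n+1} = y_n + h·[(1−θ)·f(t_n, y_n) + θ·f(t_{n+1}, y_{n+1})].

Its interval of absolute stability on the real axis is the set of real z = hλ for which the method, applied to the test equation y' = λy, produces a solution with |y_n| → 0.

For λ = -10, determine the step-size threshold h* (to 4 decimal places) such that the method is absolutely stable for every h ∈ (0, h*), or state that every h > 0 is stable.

(-2.3636,0); λ=-10 ⇒ h* = (26/11)/10 = 0.2364.

Set f=λy, z=hλ:
  y_{n+1} = y_n + z·[12/13·y_n + 1/13·y_{n+1}] ⇒ (1 − 1/13z)y_{n+1} = (1 + 12/13z)y_n
  ⇒ R(z) = (1 + 12/13z)/(1 − 1/13z).

Need |R(x)|<1, x<0.
x=-0.55: |R|=0.4723
R=−1: 1+12/13x = −1+1/13x ⇒ -11/13x=2 ⇒ x=2/(-11/13)=-2.3636
Confirm numerically:
  x=-1.821: |R|=0.59726 <1
  x=-1.278: |R|=0.16361 <1
  x=-1.243: |R|=0.13452 <1
  x=-1.172: |R|=0.07508 <1
  x=-2.641: |R|=1.19506 >1
  x=-2.482: |R|=1.08410 >1
  x=-2.412: |R|=1.03452 >1
Interval (-2.3636, 0).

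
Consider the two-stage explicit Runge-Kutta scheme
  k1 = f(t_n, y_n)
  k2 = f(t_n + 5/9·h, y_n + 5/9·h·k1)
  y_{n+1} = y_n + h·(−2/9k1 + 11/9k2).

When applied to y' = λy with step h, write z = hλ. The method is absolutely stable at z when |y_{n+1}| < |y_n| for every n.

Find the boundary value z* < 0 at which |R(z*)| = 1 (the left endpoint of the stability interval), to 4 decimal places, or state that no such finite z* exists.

Set f=λy, z=hλ:
  k1=λy_n ⇒ h·k1=z·y_n;  k2=λ(1+5/9z)y_n ⇒ h·k2=z(1+5/9z)y_n
  y_{n+1}/y_n = 1 − 2/9z + 11/9z(1+5/9z) = 1 + z + 55/81z²
  so R(z) = 1 + z + 55/81z².

Solve |R(x)|<1 on ℝ⁻.
x=-1.51: |R|=1.0382
R=1: x+55/81x²=0 ⇒ x=−81/55=-1.4727; min R=1−1/(4·55/81)=0.6318>−1
Confirm numerically:
  x=-1.190: |R|=0.77155 <1
  x=-0.822: |R|=0.63680 <1
  x=-0.673: |R|=0.63454 <1
  x=-0.649: |R|=0.63700 <1
  x=-1.669: |R|=1.22243 >1
  x=-1.644: |R|=1.19119 >1
Interval (-1.4727, 0).

z* = -1.4727.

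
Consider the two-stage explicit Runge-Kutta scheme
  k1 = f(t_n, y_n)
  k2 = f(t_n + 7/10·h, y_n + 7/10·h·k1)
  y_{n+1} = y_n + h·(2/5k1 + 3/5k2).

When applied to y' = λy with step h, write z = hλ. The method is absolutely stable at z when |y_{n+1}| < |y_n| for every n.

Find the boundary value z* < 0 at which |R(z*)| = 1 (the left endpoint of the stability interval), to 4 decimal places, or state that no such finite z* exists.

With y'=λy (z=hλ):
  k1=λy_n ⇒ h·k1=z·y_n;  k2=λ(1+7/10z)y_n ⇒ h·k2=z(1+7/10z)y_n
  y_{n+1}/y_n = 1 + 2/5z + 3/5z(1+7/10z) = 1 + z + 21/50z²
  so R(z) = 1 + z + 21/50z².

Need |R(x)|<1, x<0.
x=-0.6: |R|=0.5512
R=1: x+21/50x²=0 ⇒ x=−50/21=-2.3810; min R=1−1/(4·21/50)=0.4048>−1
Confirm numerically:
  x=-2.201: |R|=0.83365 <1
  x=-2.180: |R|=0.81601 <1
  x=-1.789: |R|=0.55522 <1
  x=-1.495: |R|=0.44371 <1
  x=-2.619: |R|=1.26185 >1
  x=-2.473: |R|=1.09561 >1
Stable set (-2.3810, 0).

z* = -2.3810.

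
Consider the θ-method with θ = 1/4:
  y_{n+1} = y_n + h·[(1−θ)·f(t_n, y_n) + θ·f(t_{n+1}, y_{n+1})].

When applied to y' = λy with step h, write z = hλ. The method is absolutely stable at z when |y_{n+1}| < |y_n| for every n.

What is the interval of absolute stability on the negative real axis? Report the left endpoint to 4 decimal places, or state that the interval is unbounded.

(-4.0000, 0).

Test eqn y'=λy, z=hλ:
  y_{n+1} = y_n + z·[3/4·y_n + 1/4·y_{n+1}] ⇒ (1 − 1/4z)y_{n+1} = (1 + 3/4z)y_n
  Hence R(z) = (1 + 3/4z)/(1 − 1/4z).

Find x<0 with |R(x)|<1.
x=-0.49: |R|=0.5635
R=−1: 1+3/4x = −1+1/4x ⇒ -1/2x=2 ⇒ x=2/(-1/2)=-4.0000
Confirm numerically:
  x=-2.860: |R|=0.66764 <1
  x=-2.563: |R|=0.56209 <1
  x=-2.518: |R|=0.54526 <1
  x=-2.483: |R|=0.53201 <1
  x=-4.532: |R|=1.12471 >1
  x=-4.478: |R|=1.11276 >1
  x=-4.312: |R|=1.07507 >1
Interval (-4.0000, 0).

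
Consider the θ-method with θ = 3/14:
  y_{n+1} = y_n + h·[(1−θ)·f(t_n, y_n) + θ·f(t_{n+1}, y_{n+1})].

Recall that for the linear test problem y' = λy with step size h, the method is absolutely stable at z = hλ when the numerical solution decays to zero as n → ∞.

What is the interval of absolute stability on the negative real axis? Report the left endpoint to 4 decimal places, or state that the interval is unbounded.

(-3.5000, 0).

With y'=λy (z=hλ):
  y_{n+1} = y_n + z·[11/14·y_n + 3/14·y_{n+1}] ⇒ (1 − 3/14z)y_{n+1} = (1 + 11/14z)y_n
  ⇒ R(z) = (1 + 11/14z)/(1 − 3/14z).

Solve |R(x)|<1 on ℝ⁻.
x=-1.59: |R|=0.1859
R=−1: 1+11/14x = −1+3/14x ⇒ -4/7x=2 ⇒ x=2/(-4/7)=-3.5000
Confirm numerically:
  x=-3.100: |R|=0.86266 <1
  x=-2.875: |R|=0.77901 <1
  x=-1.640: |R|=0.21353 <1
  x=-1.425: |R|=0.09166 <1
  x=-3.973: |R|=1.14599 >1
  x=-3.698: |R|=1.06312 >1
  x=-3.635: |R|=1.04336 >1
Interval (-3.5000, 0).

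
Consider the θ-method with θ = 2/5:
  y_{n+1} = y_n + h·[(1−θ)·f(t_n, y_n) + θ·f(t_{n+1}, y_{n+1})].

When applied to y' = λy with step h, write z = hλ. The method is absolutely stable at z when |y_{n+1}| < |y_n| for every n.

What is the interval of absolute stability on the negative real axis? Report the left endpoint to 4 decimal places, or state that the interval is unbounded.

Set f=λy, z=hλ:
  y_{n+1} = y_n + z·[3/5·y_n + 2/5·y_{n+1}] ⇒ (1 − 2/5z)y_{n+1} = (1 + 3/5z)y_n
  ⇒ R(z) = (1 + 3/5z)/(1 − 2/5z).

Solve |R(x)|<1 on ℝ⁻.
x=-0.99: |R|=0.2908
R=−1: 1+3/5x = −1+2/5x ⇒ -1/5x=2 ⇒ x=2/(-1/5)=-10.0000
Confirm numerically:
  x=-9.948: |R|=0.99791 <1
  x=-7.115: |R|=0.84997 <1
  x=-6.501: |R|=0.80563 <1
  x=-10.482: |R|=1.01856 >1
  x=-10.194: |R|=1.00764 >1
  x=-10.053: |R|=1.00211 >1
Stable set (-10.0000, 0).

(-10.0000, 0).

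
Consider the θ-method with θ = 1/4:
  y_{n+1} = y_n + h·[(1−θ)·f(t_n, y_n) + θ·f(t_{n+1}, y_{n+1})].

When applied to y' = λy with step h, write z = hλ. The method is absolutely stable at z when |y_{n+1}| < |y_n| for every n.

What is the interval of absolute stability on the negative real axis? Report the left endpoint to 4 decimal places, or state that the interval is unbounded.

(-4.0000, 0).

With y'=λy (z=hλ):
  y_{n+1} = y_n + z·[3/4·y_n + 1/4·y_{n+1}] ⇒ (1 − 1/4z)y_{n+1} = (1 + 3/4z)y_n
  R(z) = (1 + 3/4z)/(1 − 1/4z).

Solve |R(x)|<1 on ℝ⁻.
x=-0.39: |R|=0.6446
R=−1: 1+3/4x = −1+1/4x ⇒ -1/2x=2 ⇒ x=2/(-1/2)=-4.0000
Confirm numerically:
  x=-3.050: |R|=0.73050 <1
  x=-2.824: |R|=0.65533 <1
  x=-2.500: |R|=0.53846 <1
  x=-2.331: |R|=0.47275 <1
  x=-4.240: |R|=1.05825 >1
  x=-4.215: |R|=1.05234 >1
  x=-4.166: |R|=1.04066 >1
Interval (-4.0000, 0).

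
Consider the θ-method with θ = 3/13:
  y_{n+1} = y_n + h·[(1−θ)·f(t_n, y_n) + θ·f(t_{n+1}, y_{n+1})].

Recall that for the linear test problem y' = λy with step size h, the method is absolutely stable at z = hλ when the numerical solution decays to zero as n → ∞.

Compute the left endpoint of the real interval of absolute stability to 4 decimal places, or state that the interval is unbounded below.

On y'=λy, z=hλ:
  y_{n+1} = y_n + z·[10/13·y_n + 3/13·y_{n+1}] ⇒ (1 − 3/13z)y_{n+1} = (1 + 10/13z)y_n
  Hence R(z) = (1 + 10/13z)/(1 − 3/13z).

Boundary: |R(x)|=1, x<0.
x=-1.55: |R|=0.1416
R=−1: 1+10/13x = −1+3/13x ⇒ -7/13x=2 ⇒ x=2/(-7/13)=-3.7143
Confirm numerically:
  x=-3.369: |R|=0.89540 <1
  x=-3.015: |R|=0.77795 <1
  x=-2.482: |R|=0.57811 <1
  x=-4.070: |R|=1.09877 >1
  x=-3.991: |R|=1.07756 >1
Interval (-3.7143, 0).

z* = -3.7143.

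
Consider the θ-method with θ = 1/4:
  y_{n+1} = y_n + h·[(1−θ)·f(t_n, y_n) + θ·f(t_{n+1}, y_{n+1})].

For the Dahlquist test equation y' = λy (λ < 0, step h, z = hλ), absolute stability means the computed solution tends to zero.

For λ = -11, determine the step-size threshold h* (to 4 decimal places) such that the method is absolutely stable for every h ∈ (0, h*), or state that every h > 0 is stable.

Set f=λy, z=hλ:
  y_{n+1} = y_n + z·[3/4·y_n + 1/4·y_{n+1}] ⇒ (1 − 1/4z)y_{n+1} = (1 + 3/4z)y_n
  Hence R(z) = (1 + 3/4z)/(1 − 1/4z).

Boundary: |R(x)|=1, x<0.
x=-1.34: |R|=0.0037
R=−1: 1+3/4x = −1+1/4x ⇒ -1/2x=2 ⇒ x=2/(-1/2)=-4.0000
Confirm numerically:
  x=-3.420: |R|=0.84367 <1
  x=-2.426: |R|=0.51012 <1
  x=-2.057: |R|=0.35843 <1
  x=-2.001: |R|=0.33378 <1
  x=-4.390: |R|=1.09297 >1
  x=-4.326: |R|=1.07831 >1
Interval (-4.0000, 0).

(-4.0000,0); λ=-11 ⇒ h* = (4)/11 = 0.3636.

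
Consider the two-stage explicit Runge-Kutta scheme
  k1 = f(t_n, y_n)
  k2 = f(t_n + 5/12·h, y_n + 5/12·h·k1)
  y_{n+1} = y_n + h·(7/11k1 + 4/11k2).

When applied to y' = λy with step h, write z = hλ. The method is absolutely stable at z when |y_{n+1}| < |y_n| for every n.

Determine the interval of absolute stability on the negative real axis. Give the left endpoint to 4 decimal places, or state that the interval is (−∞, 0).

With y'=λy (z=hλ):
  k1=λy_n ⇒ h·k1=z·y_n;  k2=λ(1+5/12z)y_n ⇒ h·k2=z(1+5/12z)y_n
  y_{n+1}/y_n = 1 + 7/11z + 4/11z(1+5/12z) = 1 + z + 5/33z²
  Hence R(z) = 1 + z + 5/33z².

Need |R(x)|<1, x<0.
x=-1.19: |R|=0.0246
R=1: x+5/33x²=0 ⇒ x=−33/5=-6.6000; min R=1−1/(4·5/33)=-0.6500>−1
Confirm numerically:
  x=-6.572: |R|=0.97212 <1
  x=-3.953: |R|=0.58539 <1
  x=-3.039: |R|=0.63968 <1
  x=-7.152: |R|=1.59817 >1
  x=-6.709: |R|=1.11080 >1
So |R|<1 on (-6.6000, 0).

(-6.6000, 0).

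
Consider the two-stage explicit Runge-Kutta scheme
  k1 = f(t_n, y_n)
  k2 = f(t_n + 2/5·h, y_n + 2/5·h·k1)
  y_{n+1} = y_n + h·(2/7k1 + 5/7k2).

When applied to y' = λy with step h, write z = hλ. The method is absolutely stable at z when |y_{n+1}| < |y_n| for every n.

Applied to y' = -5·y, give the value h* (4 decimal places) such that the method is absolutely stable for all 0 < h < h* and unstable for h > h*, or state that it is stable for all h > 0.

(-3.5000,0); λ=-5 ⇒ h* = (7/2)/5 = 0.7000.

Set f=λy, z=hλ:
  k1=λy_n ⇒ h·k1=z·y_n;  k2=λ(1+2/5z)y_n ⇒ h·k2=z(1+2/5z)y_n
  y_{n+1}/y_n = 1 + 2/7z + 5/7z(1+2/5z) = 1 + z + 2/7z²
  R(z) = 1 + z + 2/7z².

Boundary: |R(x)|=1, x<0.
x=-1.25: |R|=0.1964
R=1: x+2/7x²=0 ⇒ x=−7/2=-3.5000; min R=1−1/(4·2/7)=0.1250>−1
Confirm numerically:
  x=-3.142: |R|=0.67862 <1
  x=-2.757: |R|=0.41473 <1
  x=-2.685: |R|=0.37478 <1
  x=-1.403: |R|=0.15940 <1
  x=-3.876: |R|=1.41639 >1
  x=-3.627: |R|=1.13161 >1
Interval (-3.5000, 0).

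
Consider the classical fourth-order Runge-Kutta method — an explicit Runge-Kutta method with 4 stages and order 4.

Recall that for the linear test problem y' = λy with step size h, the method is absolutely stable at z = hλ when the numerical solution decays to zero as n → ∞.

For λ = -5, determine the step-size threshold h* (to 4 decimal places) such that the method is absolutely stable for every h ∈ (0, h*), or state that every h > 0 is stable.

(-2.7853,0); λ=-5 ⇒ h* = 0.5571.

Set f=λy, z=hλ:
  order 4, 4-stage ⇒ R(z)=1+z+z^2/2+z^3/6+z^4/24
  (e.g. R(-1.01)=0.37169, |R|=0.37169)

Solve |R(x)|<1 on ℝ⁻.
x=-1.01: |R|=0.3717
|R(-2.28)|=0.4698 |R(-1.74)|=0.2777 |R(-1.28)|=0.3015
Bisect:
  x_lo=-3.6826 |R|=3.4377  x_hi=-0.2031 |R|=0.8162
  mid=-1.94286 |R|=0.31589 →hi
  mid=-2.81273 |R|=1.04216 →lo
  mid=-2.37779 |R|=0.54046 →hi
  mid=-2.59526 |R|=0.74931 →hi
  mid=-2.70399 |R|=0.88419 →hi
  mid=-2.75836 |R|=0.96015 →hi
  mid=-2.78554 |R|=1.00038 →lo
  ...
  [-2.78533,-2.78512] ⇒ x*=-2.7853
Interval (-2.7853, 0).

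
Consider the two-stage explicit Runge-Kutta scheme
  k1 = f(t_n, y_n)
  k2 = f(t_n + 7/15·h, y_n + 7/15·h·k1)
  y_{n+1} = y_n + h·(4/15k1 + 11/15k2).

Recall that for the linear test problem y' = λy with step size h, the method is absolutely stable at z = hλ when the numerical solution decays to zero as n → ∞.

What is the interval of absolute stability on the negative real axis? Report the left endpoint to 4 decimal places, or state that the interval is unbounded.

(-2.9221, 0).

Test eqn y'=λy, z=hλ:
  k1=λy_n ⇒ h·k1=z·y_n;  k2=λ(1+7/15z)y_n ⇒ h·k2=z(1+7/15z)y_n
  y_{n+1}/y_n = 1 + 4/15z + 11/15z(1+7/15z) = 1 + z + 77/225z²
  so R(z) = 1 + z + 77/225z².

Solve |R(x)|<1 on ℝ⁻.
x=-1.72: |R|=0.2924
R=1: x+77/225x²=0 ⇒ x=−225/77=-2.9221; min R=1−1/(4·77/225)=0.2695>−1
Confirm numerically:
  x=-2.389: |R|=0.56417 <1
  x=-2.136: |R|=0.42539 <1
  x=-1.509: |R|=0.27027 <1
  x=-1.331: |R|=0.27527 <1
  x=-3.261: |R|=1.37823 >1
  x=-3.169: |R|=1.26779 >1
So |R|<1 on (-2.9221, 0).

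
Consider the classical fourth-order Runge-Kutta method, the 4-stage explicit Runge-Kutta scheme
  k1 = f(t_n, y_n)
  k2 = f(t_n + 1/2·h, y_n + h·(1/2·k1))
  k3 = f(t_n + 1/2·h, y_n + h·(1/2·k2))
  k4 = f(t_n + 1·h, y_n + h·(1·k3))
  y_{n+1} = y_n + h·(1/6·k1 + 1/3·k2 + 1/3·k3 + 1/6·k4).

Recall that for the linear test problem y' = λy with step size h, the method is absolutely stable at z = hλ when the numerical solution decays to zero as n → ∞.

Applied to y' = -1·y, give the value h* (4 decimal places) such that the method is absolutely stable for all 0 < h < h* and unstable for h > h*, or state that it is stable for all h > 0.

(-2.7853,0); λ=-1 ⇒ h* = 2.7853.

Test eqn y'=λy, z=hλ:
  order 4, 4-stage ⇒ R(z)=1+z+z^2/2+z^3/6+z^4/24
  (e.g. R(-0.41)=0.66374, |R|=0.66374)

Need |R(x)|<1, x<0.
x=-0.41: |R|=0.6637
|R(-2.4)|=0.5584 |R(-1.47)|=0.2756 |R(-0.83)|=0.4389
Bisect:
  x_lo=-3.2577 |R|=1.9794  x_hi=-0.2804 |R|=0.7555
  mid=-1.76904 |R|=0.28108 →hi
  mid=-2.51339 |R|=0.66169 →hi
  mid=-2.88556 |R|=1.16200 →lo
  mid=-2.69947 |R|=0.87814 →hi
  mid=-2.79252 |R|=1.01095 →lo
  mid=-2.74600 |R|=0.94235 →hi
  mid=-2.76926 |R|=0.97609 →hi
  mid=-2.78089 |R|=0.99338 →hi
  ...
  [-2.78543,-2.78525] ⇒ x*=-2.7853
So |R|<1 on (-2.7853, 0).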